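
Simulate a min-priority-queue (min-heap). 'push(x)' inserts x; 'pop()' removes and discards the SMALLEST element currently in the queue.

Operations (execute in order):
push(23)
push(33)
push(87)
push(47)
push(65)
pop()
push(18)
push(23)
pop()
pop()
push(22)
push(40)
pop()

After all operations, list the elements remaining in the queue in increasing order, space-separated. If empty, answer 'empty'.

push(23): heap contents = [23]
push(33): heap contents = [23, 33]
push(87): heap contents = [23, 33, 87]
push(47): heap contents = [23, 33, 47, 87]
push(65): heap contents = [23, 33, 47, 65, 87]
pop() → 23: heap contents = [33, 47, 65, 87]
push(18): heap contents = [18, 33, 47, 65, 87]
push(23): heap contents = [18, 23, 33, 47, 65, 87]
pop() → 18: heap contents = [23, 33, 47, 65, 87]
pop() → 23: heap contents = [33, 47, 65, 87]
push(22): heap contents = [22, 33, 47, 65, 87]
push(40): heap contents = [22, 33, 40, 47, 65, 87]
pop() → 22: heap contents = [33, 40, 47, 65, 87]

Answer: 33 40 47 65 87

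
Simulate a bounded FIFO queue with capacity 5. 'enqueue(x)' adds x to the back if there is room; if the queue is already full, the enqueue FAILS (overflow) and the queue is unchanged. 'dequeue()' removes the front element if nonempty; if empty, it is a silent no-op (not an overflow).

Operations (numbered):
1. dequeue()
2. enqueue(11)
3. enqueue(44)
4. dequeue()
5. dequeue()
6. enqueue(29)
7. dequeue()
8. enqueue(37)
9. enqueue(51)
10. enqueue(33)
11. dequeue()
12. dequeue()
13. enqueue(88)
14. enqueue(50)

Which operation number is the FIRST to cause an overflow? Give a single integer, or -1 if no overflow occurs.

Answer: -1

Derivation:
1. dequeue(): empty, no-op, size=0
2. enqueue(11): size=1
3. enqueue(44): size=2
4. dequeue(): size=1
5. dequeue(): size=0
6. enqueue(29): size=1
7. dequeue(): size=0
8. enqueue(37): size=1
9. enqueue(51): size=2
10. enqueue(33): size=3
11. dequeue(): size=2
12. dequeue(): size=1
13. enqueue(88): size=2
14. enqueue(50): size=3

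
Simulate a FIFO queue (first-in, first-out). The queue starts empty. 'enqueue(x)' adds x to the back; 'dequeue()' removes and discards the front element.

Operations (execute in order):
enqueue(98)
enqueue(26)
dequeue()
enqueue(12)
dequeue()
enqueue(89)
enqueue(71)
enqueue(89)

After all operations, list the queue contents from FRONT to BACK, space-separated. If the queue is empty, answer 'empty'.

enqueue(98): [98]
enqueue(26): [98, 26]
dequeue(): [26]
enqueue(12): [26, 12]
dequeue(): [12]
enqueue(89): [12, 89]
enqueue(71): [12, 89, 71]
enqueue(89): [12, 89, 71, 89]

Answer: 12 89 71 89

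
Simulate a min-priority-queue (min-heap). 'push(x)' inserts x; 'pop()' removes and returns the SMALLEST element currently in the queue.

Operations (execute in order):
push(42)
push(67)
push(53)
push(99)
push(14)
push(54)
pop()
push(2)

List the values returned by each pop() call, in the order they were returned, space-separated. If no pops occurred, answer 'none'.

push(42): heap contents = [42]
push(67): heap contents = [42, 67]
push(53): heap contents = [42, 53, 67]
push(99): heap contents = [42, 53, 67, 99]
push(14): heap contents = [14, 42, 53, 67, 99]
push(54): heap contents = [14, 42, 53, 54, 67, 99]
pop() → 14: heap contents = [42, 53, 54, 67, 99]
push(2): heap contents = [2, 42, 53, 54, 67, 99]

Answer: 14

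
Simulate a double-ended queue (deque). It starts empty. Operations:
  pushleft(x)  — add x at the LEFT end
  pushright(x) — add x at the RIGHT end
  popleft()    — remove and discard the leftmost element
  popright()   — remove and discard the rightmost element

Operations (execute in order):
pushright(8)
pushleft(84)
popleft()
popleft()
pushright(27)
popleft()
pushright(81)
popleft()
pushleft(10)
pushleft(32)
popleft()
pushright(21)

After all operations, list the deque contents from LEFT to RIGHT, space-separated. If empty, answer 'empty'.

Answer: 10 21

Derivation:
pushright(8): [8]
pushleft(84): [84, 8]
popleft(): [8]
popleft(): []
pushright(27): [27]
popleft(): []
pushright(81): [81]
popleft(): []
pushleft(10): [10]
pushleft(32): [32, 10]
popleft(): [10]
pushright(21): [10, 21]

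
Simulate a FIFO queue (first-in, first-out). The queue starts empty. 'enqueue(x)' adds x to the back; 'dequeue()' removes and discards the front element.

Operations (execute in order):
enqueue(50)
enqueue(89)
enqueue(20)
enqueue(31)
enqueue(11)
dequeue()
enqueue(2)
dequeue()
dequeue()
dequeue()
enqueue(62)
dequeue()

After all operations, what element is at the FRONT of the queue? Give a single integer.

enqueue(50): queue = [50]
enqueue(89): queue = [50, 89]
enqueue(20): queue = [50, 89, 20]
enqueue(31): queue = [50, 89, 20, 31]
enqueue(11): queue = [50, 89, 20, 31, 11]
dequeue(): queue = [89, 20, 31, 11]
enqueue(2): queue = [89, 20, 31, 11, 2]
dequeue(): queue = [20, 31, 11, 2]
dequeue(): queue = [31, 11, 2]
dequeue(): queue = [11, 2]
enqueue(62): queue = [11, 2, 62]
dequeue(): queue = [2, 62]

Answer: 2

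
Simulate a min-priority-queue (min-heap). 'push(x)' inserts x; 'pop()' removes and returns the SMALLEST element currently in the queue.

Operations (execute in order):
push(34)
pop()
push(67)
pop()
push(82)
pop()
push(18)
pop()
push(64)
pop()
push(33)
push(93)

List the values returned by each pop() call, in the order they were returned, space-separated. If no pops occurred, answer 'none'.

Answer: 34 67 82 18 64

Derivation:
push(34): heap contents = [34]
pop() → 34: heap contents = []
push(67): heap contents = [67]
pop() → 67: heap contents = []
push(82): heap contents = [82]
pop() → 82: heap contents = []
push(18): heap contents = [18]
pop() → 18: heap contents = []
push(64): heap contents = [64]
pop() → 64: heap contents = []
push(33): heap contents = [33]
push(93): heap contents = [33, 93]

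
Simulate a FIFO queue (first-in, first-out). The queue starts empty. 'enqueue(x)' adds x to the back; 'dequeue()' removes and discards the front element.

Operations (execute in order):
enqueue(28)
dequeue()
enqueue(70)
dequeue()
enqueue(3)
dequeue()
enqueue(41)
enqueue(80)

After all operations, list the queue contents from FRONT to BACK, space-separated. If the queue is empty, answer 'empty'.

Answer: 41 80

Derivation:
enqueue(28): [28]
dequeue(): []
enqueue(70): [70]
dequeue(): []
enqueue(3): [3]
dequeue(): []
enqueue(41): [41]
enqueue(80): [41, 80]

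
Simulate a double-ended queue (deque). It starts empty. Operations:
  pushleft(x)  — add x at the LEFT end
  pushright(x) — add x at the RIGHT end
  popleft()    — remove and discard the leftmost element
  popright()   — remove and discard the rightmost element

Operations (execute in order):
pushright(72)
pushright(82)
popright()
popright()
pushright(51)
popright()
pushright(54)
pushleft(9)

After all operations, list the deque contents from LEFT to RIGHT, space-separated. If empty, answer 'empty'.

pushright(72): [72]
pushright(82): [72, 82]
popright(): [72]
popright(): []
pushright(51): [51]
popright(): []
pushright(54): [54]
pushleft(9): [9, 54]

Answer: 9 54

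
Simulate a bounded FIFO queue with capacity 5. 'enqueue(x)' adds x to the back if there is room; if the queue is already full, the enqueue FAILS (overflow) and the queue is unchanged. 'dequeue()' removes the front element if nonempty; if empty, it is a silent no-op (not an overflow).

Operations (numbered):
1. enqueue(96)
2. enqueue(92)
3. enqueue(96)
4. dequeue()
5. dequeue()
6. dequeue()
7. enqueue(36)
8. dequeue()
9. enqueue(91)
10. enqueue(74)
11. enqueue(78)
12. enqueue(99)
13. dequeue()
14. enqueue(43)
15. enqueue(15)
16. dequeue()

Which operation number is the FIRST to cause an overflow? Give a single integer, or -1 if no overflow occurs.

Answer: -1

Derivation:
1. enqueue(96): size=1
2. enqueue(92): size=2
3. enqueue(96): size=3
4. dequeue(): size=2
5. dequeue(): size=1
6. dequeue(): size=0
7. enqueue(36): size=1
8. dequeue(): size=0
9. enqueue(91): size=1
10. enqueue(74): size=2
11. enqueue(78): size=3
12. enqueue(99): size=4
13. dequeue(): size=3
14. enqueue(43): size=4
15. enqueue(15): size=5
16. dequeue(): size=4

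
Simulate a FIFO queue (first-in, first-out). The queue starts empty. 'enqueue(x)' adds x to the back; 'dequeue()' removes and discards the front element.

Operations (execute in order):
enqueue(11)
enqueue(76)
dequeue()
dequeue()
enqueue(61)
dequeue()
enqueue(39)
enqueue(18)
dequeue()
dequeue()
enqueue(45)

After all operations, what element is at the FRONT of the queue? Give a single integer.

Answer: 45

Derivation:
enqueue(11): queue = [11]
enqueue(76): queue = [11, 76]
dequeue(): queue = [76]
dequeue(): queue = []
enqueue(61): queue = [61]
dequeue(): queue = []
enqueue(39): queue = [39]
enqueue(18): queue = [39, 18]
dequeue(): queue = [18]
dequeue(): queue = []
enqueue(45): queue = [45]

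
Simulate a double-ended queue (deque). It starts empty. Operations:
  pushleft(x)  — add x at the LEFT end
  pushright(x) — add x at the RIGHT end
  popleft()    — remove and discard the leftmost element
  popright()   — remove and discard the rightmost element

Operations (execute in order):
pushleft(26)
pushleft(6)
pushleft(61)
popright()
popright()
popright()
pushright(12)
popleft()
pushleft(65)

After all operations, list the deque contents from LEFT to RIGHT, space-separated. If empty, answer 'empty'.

Answer: 65

Derivation:
pushleft(26): [26]
pushleft(6): [6, 26]
pushleft(61): [61, 6, 26]
popright(): [61, 6]
popright(): [61]
popright(): []
pushright(12): [12]
popleft(): []
pushleft(65): [65]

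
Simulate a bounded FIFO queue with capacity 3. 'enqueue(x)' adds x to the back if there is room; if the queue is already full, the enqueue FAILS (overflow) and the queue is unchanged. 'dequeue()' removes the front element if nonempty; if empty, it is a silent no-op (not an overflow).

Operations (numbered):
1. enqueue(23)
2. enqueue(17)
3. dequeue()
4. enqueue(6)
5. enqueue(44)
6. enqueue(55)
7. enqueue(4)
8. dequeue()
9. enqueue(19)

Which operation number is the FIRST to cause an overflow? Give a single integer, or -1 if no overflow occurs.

1. enqueue(23): size=1
2. enqueue(17): size=2
3. dequeue(): size=1
4. enqueue(6): size=2
5. enqueue(44): size=3
6. enqueue(55): size=3=cap → OVERFLOW (fail)
7. enqueue(4): size=3=cap → OVERFLOW (fail)
8. dequeue(): size=2
9. enqueue(19): size=3

Answer: 6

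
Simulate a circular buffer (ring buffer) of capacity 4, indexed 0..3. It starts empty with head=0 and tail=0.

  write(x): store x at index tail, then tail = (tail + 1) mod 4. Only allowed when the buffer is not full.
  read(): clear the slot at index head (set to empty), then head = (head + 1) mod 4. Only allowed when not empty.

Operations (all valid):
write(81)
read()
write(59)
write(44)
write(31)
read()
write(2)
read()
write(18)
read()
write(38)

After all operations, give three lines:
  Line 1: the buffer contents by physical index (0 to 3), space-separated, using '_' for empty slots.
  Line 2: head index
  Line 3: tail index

Answer: 2 18 38 _
0
3

Derivation:
write(81): buf=[81 _ _ _], head=0, tail=1, size=1
read(): buf=[_ _ _ _], head=1, tail=1, size=0
write(59): buf=[_ 59 _ _], head=1, tail=2, size=1
write(44): buf=[_ 59 44 _], head=1, tail=3, size=2
write(31): buf=[_ 59 44 31], head=1, tail=0, size=3
read(): buf=[_ _ 44 31], head=2, tail=0, size=2
write(2): buf=[2 _ 44 31], head=2, tail=1, size=3
read(): buf=[2 _ _ 31], head=3, tail=1, size=2
write(18): buf=[2 18 _ 31], head=3, tail=2, size=3
read(): buf=[2 18 _ _], head=0, tail=2, size=2
write(38): buf=[2 18 38 _], head=0, tail=3, size=3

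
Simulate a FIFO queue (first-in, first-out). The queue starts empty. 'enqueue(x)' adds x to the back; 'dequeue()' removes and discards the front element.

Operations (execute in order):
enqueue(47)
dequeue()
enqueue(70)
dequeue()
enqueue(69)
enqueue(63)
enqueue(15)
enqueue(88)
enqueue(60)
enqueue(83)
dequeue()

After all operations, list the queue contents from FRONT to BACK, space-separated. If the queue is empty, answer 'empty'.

Answer: 63 15 88 60 83

Derivation:
enqueue(47): [47]
dequeue(): []
enqueue(70): [70]
dequeue(): []
enqueue(69): [69]
enqueue(63): [69, 63]
enqueue(15): [69, 63, 15]
enqueue(88): [69, 63, 15, 88]
enqueue(60): [69, 63, 15, 88, 60]
enqueue(83): [69, 63, 15, 88, 60, 83]
dequeue(): [63, 15, 88, 60, 83]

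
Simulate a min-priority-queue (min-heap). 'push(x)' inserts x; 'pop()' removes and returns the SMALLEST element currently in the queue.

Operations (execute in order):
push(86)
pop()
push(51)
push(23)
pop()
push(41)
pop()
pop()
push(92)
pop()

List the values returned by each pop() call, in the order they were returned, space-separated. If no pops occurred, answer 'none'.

push(86): heap contents = [86]
pop() → 86: heap contents = []
push(51): heap contents = [51]
push(23): heap contents = [23, 51]
pop() → 23: heap contents = [51]
push(41): heap contents = [41, 51]
pop() → 41: heap contents = [51]
pop() → 51: heap contents = []
push(92): heap contents = [92]
pop() → 92: heap contents = []

Answer: 86 23 41 51 92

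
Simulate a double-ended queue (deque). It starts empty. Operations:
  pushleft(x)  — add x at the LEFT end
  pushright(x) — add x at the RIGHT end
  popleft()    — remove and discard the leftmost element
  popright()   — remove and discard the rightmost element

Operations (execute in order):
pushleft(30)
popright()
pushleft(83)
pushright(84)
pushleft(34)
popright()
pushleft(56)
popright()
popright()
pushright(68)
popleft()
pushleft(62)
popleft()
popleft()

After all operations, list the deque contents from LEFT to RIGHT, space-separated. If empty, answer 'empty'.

Answer: empty

Derivation:
pushleft(30): [30]
popright(): []
pushleft(83): [83]
pushright(84): [83, 84]
pushleft(34): [34, 83, 84]
popright(): [34, 83]
pushleft(56): [56, 34, 83]
popright(): [56, 34]
popright(): [56]
pushright(68): [56, 68]
popleft(): [68]
pushleft(62): [62, 68]
popleft(): [68]
popleft(): []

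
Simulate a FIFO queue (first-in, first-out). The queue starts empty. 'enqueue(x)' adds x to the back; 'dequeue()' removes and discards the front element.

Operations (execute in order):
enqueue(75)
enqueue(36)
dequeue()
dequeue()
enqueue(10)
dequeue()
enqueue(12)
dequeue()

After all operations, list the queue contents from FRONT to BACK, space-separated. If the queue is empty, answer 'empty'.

Answer: empty

Derivation:
enqueue(75): [75]
enqueue(36): [75, 36]
dequeue(): [36]
dequeue(): []
enqueue(10): [10]
dequeue(): []
enqueue(12): [12]
dequeue(): []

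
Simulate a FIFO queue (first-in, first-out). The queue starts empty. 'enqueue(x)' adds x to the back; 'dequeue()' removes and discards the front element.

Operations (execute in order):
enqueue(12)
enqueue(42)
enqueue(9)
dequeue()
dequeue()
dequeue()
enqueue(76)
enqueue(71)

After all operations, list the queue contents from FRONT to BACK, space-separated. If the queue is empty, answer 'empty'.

enqueue(12): [12]
enqueue(42): [12, 42]
enqueue(9): [12, 42, 9]
dequeue(): [42, 9]
dequeue(): [9]
dequeue(): []
enqueue(76): [76]
enqueue(71): [76, 71]

Answer: 76 71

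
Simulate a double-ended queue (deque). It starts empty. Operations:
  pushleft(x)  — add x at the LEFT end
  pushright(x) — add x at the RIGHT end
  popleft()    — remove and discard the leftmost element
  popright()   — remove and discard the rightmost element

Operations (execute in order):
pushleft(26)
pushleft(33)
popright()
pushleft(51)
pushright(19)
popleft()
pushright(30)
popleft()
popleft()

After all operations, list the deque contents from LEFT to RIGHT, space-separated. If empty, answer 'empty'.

Answer: 30

Derivation:
pushleft(26): [26]
pushleft(33): [33, 26]
popright(): [33]
pushleft(51): [51, 33]
pushright(19): [51, 33, 19]
popleft(): [33, 19]
pushright(30): [33, 19, 30]
popleft(): [19, 30]
popleft(): [30]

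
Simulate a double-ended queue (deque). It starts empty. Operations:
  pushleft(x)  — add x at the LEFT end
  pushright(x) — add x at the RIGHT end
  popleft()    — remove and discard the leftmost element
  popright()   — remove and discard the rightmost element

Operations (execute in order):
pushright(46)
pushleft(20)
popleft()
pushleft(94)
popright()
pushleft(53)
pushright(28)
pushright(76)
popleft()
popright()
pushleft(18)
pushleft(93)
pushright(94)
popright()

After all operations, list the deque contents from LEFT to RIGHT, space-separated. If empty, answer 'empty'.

pushright(46): [46]
pushleft(20): [20, 46]
popleft(): [46]
pushleft(94): [94, 46]
popright(): [94]
pushleft(53): [53, 94]
pushright(28): [53, 94, 28]
pushright(76): [53, 94, 28, 76]
popleft(): [94, 28, 76]
popright(): [94, 28]
pushleft(18): [18, 94, 28]
pushleft(93): [93, 18, 94, 28]
pushright(94): [93, 18, 94, 28, 94]
popright(): [93, 18, 94, 28]

Answer: 93 18 94 28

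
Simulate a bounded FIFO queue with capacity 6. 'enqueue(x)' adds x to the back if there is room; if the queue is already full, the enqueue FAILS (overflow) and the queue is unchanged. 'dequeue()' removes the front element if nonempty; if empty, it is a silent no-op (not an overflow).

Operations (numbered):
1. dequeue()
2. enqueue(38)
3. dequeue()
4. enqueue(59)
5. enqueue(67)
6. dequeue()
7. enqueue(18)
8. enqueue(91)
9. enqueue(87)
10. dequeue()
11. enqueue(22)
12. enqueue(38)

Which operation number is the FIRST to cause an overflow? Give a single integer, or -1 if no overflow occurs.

1. dequeue(): empty, no-op, size=0
2. enqueue(38): size=1
3. dequeue(): size=0
4. enqueue(59): size=1
5. enqueue(67): size=2
6. dequeue(): size=1
7. enqueue(18): size=2
8. enqueue(91): size=3
9. enqueue(87): size=4
10. dequeue(): size=3
11. enqueue(22): size=4
12. enqueue(38): size=5

Answer: -1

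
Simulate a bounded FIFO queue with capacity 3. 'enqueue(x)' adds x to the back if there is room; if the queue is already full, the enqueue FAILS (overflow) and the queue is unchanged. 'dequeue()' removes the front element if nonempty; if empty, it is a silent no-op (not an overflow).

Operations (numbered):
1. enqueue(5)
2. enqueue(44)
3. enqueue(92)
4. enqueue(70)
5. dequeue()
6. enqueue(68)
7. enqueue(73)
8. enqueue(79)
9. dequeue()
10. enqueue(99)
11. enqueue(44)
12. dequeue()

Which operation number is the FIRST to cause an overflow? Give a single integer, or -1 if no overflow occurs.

1. enqueue(5): size=1
2. enqueue(44): size=2
3. enqueue(92): size=3
4. enqueue(70): size=3=cap → OVERFLOW (fail)
5. dequeue(): size=2
6. enqueue(68): size=3
7. enqueue(73): size=3=cap → OVERFLOW (fail)
8. enqueue(79): size=3=cap → OVERFLOW (fail)
9. dequeue(): size=2
10. enqueue(99): size=3
11. enqueue(44): size=3=cap → OVERFLOW (fail)
12. dequeue(): size=2

Answer: 4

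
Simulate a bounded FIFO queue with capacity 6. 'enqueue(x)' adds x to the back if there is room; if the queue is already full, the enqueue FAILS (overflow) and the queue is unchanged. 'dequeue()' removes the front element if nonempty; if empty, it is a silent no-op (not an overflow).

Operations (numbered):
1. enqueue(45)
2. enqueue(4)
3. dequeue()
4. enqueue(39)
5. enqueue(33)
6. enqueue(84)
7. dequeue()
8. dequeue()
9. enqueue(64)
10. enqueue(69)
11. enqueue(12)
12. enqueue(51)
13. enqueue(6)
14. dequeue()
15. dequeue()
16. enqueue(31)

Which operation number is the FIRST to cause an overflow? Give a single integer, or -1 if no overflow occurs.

Answer: 13

Derivation:
1. enqueue(45): size=1
2. enqueue(4): size=2
3. dequeue(): size=1
4. enqueue(39): size=2
5. enqueue(33): size=3
6. enqueue(84): size=4
7. dequeue(): size=3
8. dequeue(): size=2
9. enqueue(64): size=3
10. enqueue(69): size=4
11. enqueue(12): size=5
12. enqueue(51): size=6
13. enqueue(6): size=6=cap → OVERFLOW (fail)
14. dequeue(): size=5
15. dequeue(): size=4
16. enqueue(31): size=5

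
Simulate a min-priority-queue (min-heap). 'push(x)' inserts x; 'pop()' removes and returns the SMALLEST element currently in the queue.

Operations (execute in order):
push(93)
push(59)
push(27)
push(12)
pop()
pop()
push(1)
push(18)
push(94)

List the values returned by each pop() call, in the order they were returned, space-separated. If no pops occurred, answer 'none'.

push(93): heap contents = [93]
push(59): heap contents = [59, 93]
push(27): heap contents = [27, 59, 93]
push(12): heap contents = [12, 27, 59, 93]
pop() → 12: heap contents = [27, 59, 93]
pop() → 27: heap contents = [59, 93]
push(1): heap contents = [1, 59, 93]
push(18): heap contents = [1, 18, 59, 93]
push(94): heap contents = [1, 18, 59, 93, 94]

Answer: 12 27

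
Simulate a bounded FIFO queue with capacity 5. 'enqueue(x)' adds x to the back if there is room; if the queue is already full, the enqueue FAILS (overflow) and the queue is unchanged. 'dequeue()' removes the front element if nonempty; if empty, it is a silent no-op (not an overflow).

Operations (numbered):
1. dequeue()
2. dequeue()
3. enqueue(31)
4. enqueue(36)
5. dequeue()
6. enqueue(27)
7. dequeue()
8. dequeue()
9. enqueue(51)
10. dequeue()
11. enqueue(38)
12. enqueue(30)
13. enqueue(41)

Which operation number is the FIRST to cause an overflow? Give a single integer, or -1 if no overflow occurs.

Answer: -1

Derivation:
1. dequeue(): empty, no-op, size=0
2. dequeue(): empty, no-op, size=0
3. enqueue(31): size=1
4. enqueue(36): size=2
5. dequeue(): size=1
6. enqueue(27): size=2
7. dequeue(): size=1
8. dequeue(): size=0
9. enqueue(51): size=1
10. dequeue(): size=0
11. enqueue(38): size=1
12. enqueue(30): size=2
13. enqueue(41): size=3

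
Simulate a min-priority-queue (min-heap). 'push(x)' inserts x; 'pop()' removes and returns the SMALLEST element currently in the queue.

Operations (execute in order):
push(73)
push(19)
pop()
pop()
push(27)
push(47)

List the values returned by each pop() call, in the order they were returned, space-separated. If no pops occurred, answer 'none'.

push(73): heap contents = [73]
push(19): heap contents = [19, 73]
pop() → 19: heap contents = [73]
pop() → 73: heap contents = []
push(27): heap contents = [27]
push(47): heap contents = [27, 47]

Answer: 19 73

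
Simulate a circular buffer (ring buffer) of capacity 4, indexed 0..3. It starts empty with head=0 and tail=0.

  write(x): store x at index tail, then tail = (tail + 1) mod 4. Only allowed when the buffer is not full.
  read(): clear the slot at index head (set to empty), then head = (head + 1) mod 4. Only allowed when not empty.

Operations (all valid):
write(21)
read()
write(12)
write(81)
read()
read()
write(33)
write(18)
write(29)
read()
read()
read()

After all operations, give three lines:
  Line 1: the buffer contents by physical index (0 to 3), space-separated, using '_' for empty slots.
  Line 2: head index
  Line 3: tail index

write(21): buf=[21 _ _ _], head=0, tail=1, size=1
read(): buf=[_ _ _ _], head=1, tail=1, size=0
write(12): buf=[_ 12 _ _], head=1, tail=2, size=1
write(81): buf=[_ 12 81 _], head=1, tail=3, size=2
read(): buf=[_ _ 81 _], head=2, tail=3, size=1
read(): buf=[_ _ _ _], head=3, tail=3, size=0
write(33): buf=[_ _ _ 33], head=3, tail=0, size=1
write(18): buf=[18 _ _ 33], head=3, tail=1, size=2
write(29): buf=[18 29 _ 33], head=3, tail=2, size=3
read(): buf=[18 29 _ _], head=0, tail=2, size=2
read(): buf=[_ 29 _ _], head=1, tail=2, size=1
read(): buf=[_ _ _ _], head=2, tail=2, size=0

Answer: _ _ _ _
2
2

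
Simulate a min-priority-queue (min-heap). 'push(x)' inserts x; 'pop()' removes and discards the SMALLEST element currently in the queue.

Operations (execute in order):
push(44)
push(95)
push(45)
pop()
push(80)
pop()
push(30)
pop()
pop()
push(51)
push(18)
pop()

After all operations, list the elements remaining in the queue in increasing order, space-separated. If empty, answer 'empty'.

Answer: 51 95

Derivation:
push(44): heap contents = [44]
push(95): heap contents = [44, 95]
push(45): heap contents = [44, 45, 95]
pop() → 44: heap contents = [45, 95]
push(80): heap contents = [45, 80, 95]
pop() → 45: heap contents = [80, 95]
push(30): heap contents = [30, 80, 95]
pop() → 30: heap contents = [80, 95]
pop() → 80: heap contents = [95]
push(51): heap contents = [51, 95]
push(18): heap contents = [18, 51, 95]
pop() → 18: heap contents = [51, 95]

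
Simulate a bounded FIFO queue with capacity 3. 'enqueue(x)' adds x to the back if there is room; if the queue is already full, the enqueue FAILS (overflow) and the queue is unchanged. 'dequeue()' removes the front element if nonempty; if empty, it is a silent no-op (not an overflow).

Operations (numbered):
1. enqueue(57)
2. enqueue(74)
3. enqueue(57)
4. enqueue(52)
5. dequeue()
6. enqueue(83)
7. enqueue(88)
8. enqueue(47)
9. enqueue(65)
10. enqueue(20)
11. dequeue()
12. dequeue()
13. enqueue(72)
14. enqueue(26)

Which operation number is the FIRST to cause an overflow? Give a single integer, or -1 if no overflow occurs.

1. enqueue(57): size=1
2. enqueue(74): size=2
3. enqueue(57): size=3
4. enqueue(52): size=3=cap → OVERFLOW (fail)
5. dequeue(): size=2
6. enqueue(83): size=3
7. enqueue(88): size=3=cap → OVERFLOW (fail)
8. enqueue(47): size=3=cap → OVERFLOW (fail)
9. enqueue(65): size=3=cap → OVERFLOW (fail)
10. enqueue(20): size=3=cap → OVERFLOW (fail)
11. dequeue(): size=2
12. dequeue(): size=1
13. enqueue(72): size=2
14. enqueue(26): size=3

Answer: 4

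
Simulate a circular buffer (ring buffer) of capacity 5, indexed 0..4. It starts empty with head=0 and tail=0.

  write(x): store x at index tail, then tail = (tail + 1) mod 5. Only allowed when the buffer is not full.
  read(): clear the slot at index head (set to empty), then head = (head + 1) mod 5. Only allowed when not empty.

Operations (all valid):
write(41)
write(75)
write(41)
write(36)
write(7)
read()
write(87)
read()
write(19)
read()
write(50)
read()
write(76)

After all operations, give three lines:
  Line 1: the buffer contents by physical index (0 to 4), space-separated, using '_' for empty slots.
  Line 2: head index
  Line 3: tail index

Answer: 87 19 50 76 7
4
4

Derivation:
write(41): buf=[41 _ _ _ _], head=0, tail=1, size=1
write(75): buf=[41 75 _ _ _], head=0, tail=2, size=2
write(41): buf=[41 75 41 _ _], head=0, tail=3, size=3
write(36): buf=[41 75 41 36 _], head=0, tail=4, size=4
write(7): buf=[41 75 41 36 7], head=0, tail=0, size=5
read(): buf=[_ 75 41 36 7], head=1, tail=0, size=4
write(87): buf=[87 75 41 36 7], head=1, tail=1, size=5
read(): buf=[87 _ 41 36 7], head=2, tail=1, size=4
write(19): buf=[87 19 41 36 7], head=2, tail=2, size=5
read(): buf=[87 19 _ 36 7], head=3, tail=2, size=4
write(50): buf=[87 19 50 36 7], head=3, tail=3, size=5
read(): buf=[87 19 50 _ 7], head=4, tail=3, size=4
write(76): buf=[87 19 50 76 7], head=4, tail=4, size=5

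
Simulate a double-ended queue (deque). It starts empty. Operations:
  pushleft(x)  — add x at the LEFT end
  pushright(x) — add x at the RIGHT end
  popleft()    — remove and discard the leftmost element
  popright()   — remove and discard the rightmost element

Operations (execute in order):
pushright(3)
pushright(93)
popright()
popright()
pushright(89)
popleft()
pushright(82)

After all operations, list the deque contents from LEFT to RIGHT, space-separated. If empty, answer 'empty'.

Answer: 82

Derivation:
pushright(3): [3]
pushright(93): [3, 93]
popright(): [3]
popright(): []
pushright(89): [89]
popleft(): []
pushright(82): [82]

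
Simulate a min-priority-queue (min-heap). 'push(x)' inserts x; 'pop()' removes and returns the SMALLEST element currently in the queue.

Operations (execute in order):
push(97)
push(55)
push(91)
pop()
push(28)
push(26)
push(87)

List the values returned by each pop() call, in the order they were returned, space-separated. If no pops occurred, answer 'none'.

Answer: 55

Derivation:
push(97): heap contents = [97]
push(55): heap contents = [55, 97]
push(91): heap contents = [55, 91, 97]
pop() → 55: heap contents = [91, 97]
push(28): heap contents = [28, 91, 97]
push(26): heap contents = [26, 28, 91, 97]
push(87): heap contents = [26, 28, 87, 91, 97]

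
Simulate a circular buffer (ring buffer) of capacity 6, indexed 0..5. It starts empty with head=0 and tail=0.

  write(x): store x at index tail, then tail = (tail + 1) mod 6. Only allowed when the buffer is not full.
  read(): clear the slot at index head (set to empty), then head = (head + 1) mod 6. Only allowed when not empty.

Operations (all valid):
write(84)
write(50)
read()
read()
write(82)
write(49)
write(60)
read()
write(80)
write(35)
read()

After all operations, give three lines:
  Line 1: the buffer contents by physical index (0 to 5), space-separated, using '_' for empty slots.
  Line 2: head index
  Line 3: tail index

write(84): buf=[84 _ _ _ _ _], head=0, tail=1, size=1
write(50): buf=[84 50 _ _ _ _], head=0, tail=2, size=2
read(): buf=[_ 50 _ _ _ _], head=1, tail=2, size=1
read(): buf=[_ _ _ _ _ _], head=2, tail=2, size=0
write(82): buf=[_ _ 82 _ _ _], head=2, tail=3, size=1
write(49): buf=[_ _ 82 49 _ _], head=2, tail=4, size=2
write(60): buf=[_ _ 82 49 60 _], head=2, tail=5, size=3
read(): buf=[_ _ _ 49 60 _], head=3, tail=5, size=2
write(80): buf=[_ _ _ 49 60 80], head=3, tail=0, size=3
write(35): buf=[35 _ _ 49 60 80], head=3, tail=1, size=4
read(): buf=[35 _ _ _ 60 80], head=4, tail=1, size=3

Answer: 35 _ _ _ 60 80
4
1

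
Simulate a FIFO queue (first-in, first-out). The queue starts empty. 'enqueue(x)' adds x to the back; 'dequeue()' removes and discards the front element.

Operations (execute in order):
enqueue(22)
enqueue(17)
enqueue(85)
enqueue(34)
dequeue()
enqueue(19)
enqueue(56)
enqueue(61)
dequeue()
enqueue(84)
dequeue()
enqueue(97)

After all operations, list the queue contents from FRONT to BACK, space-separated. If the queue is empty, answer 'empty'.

Answer: 34 19 56 61 84 97

Derivation:
enqueue(22): [22]
enqueue(17): [22, 17]
enqueue(85): [22, 17, 85]
enqueue(34): [22, 17, 85, 34]
dequeue(): [17, 85, 34]
enqueue(19): [17, 85, 34, 19]
enqueue(56): [17, 85, 34, 19, 56]
enqueue(61): [17, 85, 34, 19, 56, 61]
dequeue(): [85, 34, 19, 56, 61]
enqueue(84): [85, 34, 19, 56, 61, 84]
dequeue(): [34, 19, 56, 61, 84]
enqueue(97): [34, 19, 56, 61, 84, 97]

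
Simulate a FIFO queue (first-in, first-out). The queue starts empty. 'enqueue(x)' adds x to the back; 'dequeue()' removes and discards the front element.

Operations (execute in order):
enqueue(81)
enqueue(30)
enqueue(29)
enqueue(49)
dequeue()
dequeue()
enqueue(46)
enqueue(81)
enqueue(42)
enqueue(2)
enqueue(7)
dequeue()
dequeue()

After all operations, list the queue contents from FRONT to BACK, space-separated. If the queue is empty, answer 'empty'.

enqueue(81): [81]
enqueue(30): [81, 30]
enqueue(29): [81, 30, 29]
enqueue(49): [81, 30, 29, 49]
dequeue(): [30, 29, 49]
dequeue(): [29, 49]
enqueue(46): [29, 49, 46]
enqueue(81): [29, 49, 46, 81]
enqueue(42): [29, 49, 46, 81, 42]
enqueue(2): [29, 49, 46, 81, 42, 2]
enqueue(7): [29, 49, 46, 81, 42, 2, 7]
dequeue(): [49, 46, 81, 42, 2, 7]
dequeue(): [46, 81, 42, 2, 7]

Answer: 46 81 42 2 7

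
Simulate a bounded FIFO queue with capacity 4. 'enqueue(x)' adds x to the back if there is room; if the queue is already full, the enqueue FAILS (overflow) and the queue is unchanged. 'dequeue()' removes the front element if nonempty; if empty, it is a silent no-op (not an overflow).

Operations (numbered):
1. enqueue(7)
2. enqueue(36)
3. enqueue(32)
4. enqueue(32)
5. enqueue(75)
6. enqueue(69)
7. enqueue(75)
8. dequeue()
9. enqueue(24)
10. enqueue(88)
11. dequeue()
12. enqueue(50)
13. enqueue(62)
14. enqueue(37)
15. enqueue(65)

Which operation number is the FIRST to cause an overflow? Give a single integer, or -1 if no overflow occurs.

1. enqueue(7): size=1
2. enqueue(36): size=2
3. enqueue(32): size=3
4. enqueue(32): size=4
5. enqueue(75): size=4=cap → OVERFLOW (fail)
6. enqueue(69): size=4=cap → OVERFLOW (fail)
7. enqueue(75): size=4=cap → OVERFLOW (fail)
8. dequeue(): size=3
9. enqueue(24): size=4
10. enqueue(88): size=4=cap → OVERFLOW (fail)
11. dequeue(): size=3
12. enqueue(50): size=4
13. enqueue(62): size=4=cap → OVERFLOW (fail)
14. enqueue(37): size=4=cap → OVERFLOW (fail)
15. enqueue(65): size=4=cap → OVERFLOW (fail)

Answer: 5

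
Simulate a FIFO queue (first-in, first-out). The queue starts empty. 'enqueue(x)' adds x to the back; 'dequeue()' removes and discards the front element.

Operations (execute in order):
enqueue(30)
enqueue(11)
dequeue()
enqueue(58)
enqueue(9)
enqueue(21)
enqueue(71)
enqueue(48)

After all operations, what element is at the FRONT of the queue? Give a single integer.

Answer: 11

Derivation:
enqueue(30): queue = [30]
enqueue(11): queue = [30, 11]
dequeue(): queue = [11]
enqueue(58): queue = [11, 58]
enqueue(9): queue = [11, 58, 9]
enqueue(21): queue = [11, 58, 9, 21]
enqueue(71): queue = [11, 58, 9, 21, 71]
enqueue(48): queue = [11, 58, 9, 21, 71, 48]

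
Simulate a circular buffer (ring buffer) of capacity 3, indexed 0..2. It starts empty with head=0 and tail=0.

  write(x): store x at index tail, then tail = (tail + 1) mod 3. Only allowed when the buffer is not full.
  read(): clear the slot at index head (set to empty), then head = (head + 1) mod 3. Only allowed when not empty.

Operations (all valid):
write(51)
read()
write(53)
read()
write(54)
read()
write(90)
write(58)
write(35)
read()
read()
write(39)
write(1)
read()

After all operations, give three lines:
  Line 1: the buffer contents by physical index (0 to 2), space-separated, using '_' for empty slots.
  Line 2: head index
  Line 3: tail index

write(51): buf=[51 _ _], head=0, tail=1, size=1
read(): buf=[_ _ _], head=1, tail=1, size=0
write(53): buf=[_ 53 _], head=1, tail=2, size=1
read(): buf=[_ _ _], head=2, tail=2, size=0
write(54): buf=[_ _ 54], head=2, tail=0, size=1
read(): buf=[_ _ _], head=0, tail=0, size=0
write(90): buf=[90 _ _], head=0, tail=1, size=1
write(58): buf=[90 58 _], head=0, tail=2, size=2
write(35): buf=[90 58 35], head=0, tail=0, size=3
read(): buf=[_ 58 35], head=1, tail=0, size=2
read(): buf=[_ _ 35], head=2, tail=0, size=1
write(39): buf=[39 _ 35], head=2, tail=1, size=2
write(1): buf=[39 1 35], head=2, tail=2, size=3
read(): buf=[39 1 _], head=0, tail=2, size=2

Answer: 39 1 _
0
2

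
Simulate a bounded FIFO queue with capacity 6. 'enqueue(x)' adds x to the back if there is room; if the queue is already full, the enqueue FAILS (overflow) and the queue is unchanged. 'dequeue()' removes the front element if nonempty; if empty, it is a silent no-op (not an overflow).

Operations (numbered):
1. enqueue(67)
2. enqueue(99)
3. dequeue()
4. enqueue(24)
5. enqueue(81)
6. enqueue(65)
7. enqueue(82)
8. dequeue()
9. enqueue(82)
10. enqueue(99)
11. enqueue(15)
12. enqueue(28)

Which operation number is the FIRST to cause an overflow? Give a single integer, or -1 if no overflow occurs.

Answer: 11

Derivation:
1. enqueue(67): size=1
2. enqueue(99): size=2
3. dequeue(): size=1
4. enqueue(24): size=2
5. enqueue(81): size=3
6. enqueue(65): size=4
7. enqueue(82): size=5
8. dequeue(): size=4
9. enqueue(82): size=5
10. enqueue(99): size=6
11. enqueue(15): size=6=cap → OVERFLOW (fail)
12. enqueue(28): size=6=cap → OVERFLOW (fail)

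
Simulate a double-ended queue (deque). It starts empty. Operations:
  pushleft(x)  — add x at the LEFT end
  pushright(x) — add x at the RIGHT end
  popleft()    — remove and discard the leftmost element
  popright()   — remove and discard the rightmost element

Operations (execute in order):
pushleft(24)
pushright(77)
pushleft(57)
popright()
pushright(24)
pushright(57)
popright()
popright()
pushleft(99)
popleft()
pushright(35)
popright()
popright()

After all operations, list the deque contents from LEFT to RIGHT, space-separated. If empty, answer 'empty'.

Answer: 57

Derivation:
pushleft(24): [24]
pushright(77): [24, 77]
pushleft(57): [57, 24, 77]
popright(): [57, 24]
pushright(24): [57, 24, 24]
pushright(57): [57, 24, 24, 57]
popright(): [57, 24, 24]
popright(): [57, 24]
pushleft(99): [99, 57, 24]
popleft(): [57, 24]
pushright(35): [57, 24, 35]
popright(): [57, 24]
popright(): [57]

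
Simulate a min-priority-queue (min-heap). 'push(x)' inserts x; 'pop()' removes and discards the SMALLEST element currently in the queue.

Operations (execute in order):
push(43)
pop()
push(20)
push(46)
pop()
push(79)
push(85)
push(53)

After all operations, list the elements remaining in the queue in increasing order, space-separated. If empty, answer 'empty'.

push(43): heap contents = [43]
pop() → 43: heap contents = []
push(20): heap contents = [20]
push(46): heap contents = [20, 46]
pop() → 20: heap contents = [46]
push(79): heap contents = [46, 79]
push(85): heap contents = [46, 79, 85]
push(53): heap contents = [46, 53, 79, 85]

Answer: 46 53 79 85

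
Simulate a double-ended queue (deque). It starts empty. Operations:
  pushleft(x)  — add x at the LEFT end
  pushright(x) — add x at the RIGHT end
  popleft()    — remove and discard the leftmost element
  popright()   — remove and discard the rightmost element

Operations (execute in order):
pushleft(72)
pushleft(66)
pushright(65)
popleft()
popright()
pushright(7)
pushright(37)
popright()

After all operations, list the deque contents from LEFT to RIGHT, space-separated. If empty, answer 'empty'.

Answer: 72 7

Derivation:
pushleft(72): [72]
pushleft(66): [66, 72]
pushright(65): [66, 72, 65]
popleft(): [72, 65]
popright(): [72]
pushright(7): [72, 7]
pushright(37): [72, 7, 37]
popright(): [72, 7]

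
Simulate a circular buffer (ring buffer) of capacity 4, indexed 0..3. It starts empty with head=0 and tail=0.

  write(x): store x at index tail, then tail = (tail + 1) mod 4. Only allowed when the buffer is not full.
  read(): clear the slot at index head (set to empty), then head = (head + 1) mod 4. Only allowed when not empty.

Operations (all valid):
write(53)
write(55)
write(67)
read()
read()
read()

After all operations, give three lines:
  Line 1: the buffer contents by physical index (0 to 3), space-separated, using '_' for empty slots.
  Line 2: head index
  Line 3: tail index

Answer: _ _ _ _
3
3

Derivation:
write(53): buf=[53 _ _ _], head=0, tail=1, size=1
write(55): buf=[53 55 _ _], head=0, tail=2, size=2
write(67): buf=[53 55 67 _], head=0, tail=3, size=3
read(): buf=[_ 55 67 _], head=1, tail=3, size=2
read(): buf=[_ _ 67 _], head=2, tail=3, size=1
read(): buf=[_ _ _ _], head=3, tail=3, size=0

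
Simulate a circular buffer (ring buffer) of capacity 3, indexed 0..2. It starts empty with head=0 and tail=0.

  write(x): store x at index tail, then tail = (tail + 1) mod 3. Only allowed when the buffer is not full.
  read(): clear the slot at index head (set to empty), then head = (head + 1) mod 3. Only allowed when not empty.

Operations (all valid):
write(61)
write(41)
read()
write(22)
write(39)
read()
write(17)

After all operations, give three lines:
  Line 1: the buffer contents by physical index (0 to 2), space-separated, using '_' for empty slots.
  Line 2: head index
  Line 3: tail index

write(61): buf=[61 _ _], head=0, tail=1, size=1
write(41): buf=[61 41 _], head=0, tail=2, size=2
read(): buf=[_ 41 _], head=1, tail=2, size=1
write(22): buf=[_ 41 22], head=1, tail=0, size=2
write(39): buf=[39 41 22], head=1, tail=1, size=3
read(): buf=[39 _ 22], head=2, tail=1, size=2
write(17): buf=[39 17 22], head=2, tail=2, size=3

Answer: 39 17 22
2
2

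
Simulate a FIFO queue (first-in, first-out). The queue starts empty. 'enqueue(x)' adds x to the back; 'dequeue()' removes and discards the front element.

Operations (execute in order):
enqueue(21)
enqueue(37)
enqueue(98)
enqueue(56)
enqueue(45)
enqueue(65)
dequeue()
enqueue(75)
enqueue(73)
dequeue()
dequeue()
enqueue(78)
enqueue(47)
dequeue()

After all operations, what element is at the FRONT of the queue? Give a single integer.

enqueue(21): queue = [21]
enqueue(37): queue = [21, 37]
enqueue(98): queue = [21, 37, 98]
enqueue(56): queue = [21, 37, 98, 56]
enqueue(45): queue = [21, 37, 98, 56, 45]
enqueue(65): queue = [21, 37, 98, 56, 45, 65]
dequeue(): queue = [37, 98, 56, 45, 65]
enqueue(75): queue = [37, 98, 56, 45, 65, 75]
enqueue(73): queue = [37, 98, 56, 45, 65, 75, 73]
dequeue(): queue = [98, 56, 45, 65, 75, 73]
dequeue(): queue = [56, 45, 65, 75, 73]
enqueue(78): queue = [56, 45, 65, 75, 73, 78]
enqueue(47): queue = [56, 45, 65, 75, 73, 78, 47]
dequeue(): queue = [45, 65, 75, 73, 78, 47]

Answer: 45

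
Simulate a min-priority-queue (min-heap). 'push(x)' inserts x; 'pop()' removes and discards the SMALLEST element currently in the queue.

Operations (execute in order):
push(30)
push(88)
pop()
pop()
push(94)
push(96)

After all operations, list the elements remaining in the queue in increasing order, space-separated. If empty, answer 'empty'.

push(30): heap contents = [30]
push(88): heap contents = [30, 88]
pop() → 30: heap contents = [88]
pop() → 88: heap contents = []
push(94): heap contents = [94]
push(96): heap contents = [94, 96]

Answer: 94 96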